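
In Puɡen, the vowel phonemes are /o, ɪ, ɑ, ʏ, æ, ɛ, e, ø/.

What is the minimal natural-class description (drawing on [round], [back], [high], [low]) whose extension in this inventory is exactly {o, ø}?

Every target segment is [−high], [+round]; each remaining inventory member fails at least one of these. Each conjunct is needed — [+round] alone would also admit /ʏ/; [−high] alone would also admit /ɑ, æ, ɛ, e/ — and no other single listed feature has exactly this extension, so two is the minimum.

[−high, +round]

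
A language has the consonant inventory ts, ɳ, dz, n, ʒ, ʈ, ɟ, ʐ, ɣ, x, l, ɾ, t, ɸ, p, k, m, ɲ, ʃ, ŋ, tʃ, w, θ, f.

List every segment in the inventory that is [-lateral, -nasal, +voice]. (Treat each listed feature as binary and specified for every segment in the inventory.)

dz, ʒ, ɟ, ʐ, ɣ, ɾ, w

Eliminate segments failing any feature: /ts, ʈ, x, t, ɸ, p, k, ʃ, tʃ, θ, f/ are [-voice]; /ɳ, n, m, ɲ, ŋ/ are [+nasal]; /l/ is [+lateral]. The remaining /dz, ʒ, ɟ, ʐ, ɣ, ɾ, w/ satisfy [-lateral], [-nasal], [+voice].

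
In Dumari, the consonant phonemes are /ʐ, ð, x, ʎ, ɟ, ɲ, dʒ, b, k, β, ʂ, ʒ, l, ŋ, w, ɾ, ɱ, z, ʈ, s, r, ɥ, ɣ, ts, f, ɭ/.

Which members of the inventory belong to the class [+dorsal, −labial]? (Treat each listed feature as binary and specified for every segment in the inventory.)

x, ʎ, ɟ, ɲ, k, ŋ, ɣ

Checking each segment against [+dorsal], [−labial]: /x/ (voiceless velar fricative), /ʎ/ (palatal lateral approximant), /ɟ/ (voiced palatal stop), /ɲ/ (palatal nasal), /k/ (voiceless velar stop), /ŋ/ (velar nasal), among others, satisfy every feature; every other segment in the inventory fails at least one.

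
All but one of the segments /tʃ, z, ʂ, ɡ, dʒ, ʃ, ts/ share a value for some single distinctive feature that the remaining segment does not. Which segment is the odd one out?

The remaining segments after removing /ɡ/ share [+strident]; /ɡ/ (voiced velar stop) is [−strident]. For every other candidate removal, the leftover set fails to share any single feature value that the removed segment lacks.

ɡ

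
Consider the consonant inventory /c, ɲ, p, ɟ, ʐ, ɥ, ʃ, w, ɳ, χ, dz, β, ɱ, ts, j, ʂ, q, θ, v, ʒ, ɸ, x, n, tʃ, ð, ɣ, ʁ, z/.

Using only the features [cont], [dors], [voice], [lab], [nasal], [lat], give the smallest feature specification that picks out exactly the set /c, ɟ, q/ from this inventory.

[-nasal, -cont, +dors]

Every target segment is [-nasal], [-continuant], [+dorsal]; each remaining inventory member fails at least one of these. Each conjunct is needed — [-continuant, +dorsal] alone would also admit /ɲ/; [-nasal, +dorsal] alone would also admit /ɥ, w, χ, j, …/; [-nasal, -continuant] alone would also admit /p, dz, ts, tʃ/ — and no other combination of two listed features has exactly this extension, so three is the minimum.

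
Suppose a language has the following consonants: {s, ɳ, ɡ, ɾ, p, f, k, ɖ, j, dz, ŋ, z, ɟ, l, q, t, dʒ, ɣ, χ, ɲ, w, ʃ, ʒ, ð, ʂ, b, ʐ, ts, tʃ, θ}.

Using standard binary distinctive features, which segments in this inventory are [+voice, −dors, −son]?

ɖ, dz, z, dʒ, ʒ, ð, b, ʐ

Checking each segment against [+voice], [−dorsal], [−sonorant]: /ɖ/ (voiced retroflex stop), /dz/ (voiced alveolar affricate), /z/ (voiced alveolar fricative), /dʒ/ (voiced postalveolar affricate), /ʒ/ (voiced postalveolar fricative), /ð/ (voiced dental fricative), among others, satisfy every feature; every other segment in the inventory fails at least one.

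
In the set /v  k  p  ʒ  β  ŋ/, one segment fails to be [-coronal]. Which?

ʒ

/ʒ/ is the voiced postalveolar fricative, which is [+coronal]; the rest — /v, k, p, β, ŋ/ — are [-coronal].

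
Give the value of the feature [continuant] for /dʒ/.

As the voiced postalveolar affricate, /dʒ/ is [−continuant].

[−continuant]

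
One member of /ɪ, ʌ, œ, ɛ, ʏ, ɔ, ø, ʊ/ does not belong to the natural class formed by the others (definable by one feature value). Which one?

ø

[tense] groups all but one: /ɛ, ʏ, ʊ, ʌ, ɪ, œ, ɔ/ share [-tense] while /ø/ (mid front rounded tense vowel) alone is [+tense]. Removing any other segment would not leave a single-feature class that excludes it.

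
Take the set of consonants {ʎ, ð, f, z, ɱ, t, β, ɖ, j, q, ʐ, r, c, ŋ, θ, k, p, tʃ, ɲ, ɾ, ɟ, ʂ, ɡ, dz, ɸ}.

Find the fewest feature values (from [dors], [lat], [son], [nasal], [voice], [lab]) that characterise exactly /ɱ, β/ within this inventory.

Every target segment is [+voice], [+labial]; each remaining inventory member fails at least one of these. Each conjunct is needed — [+labial] alone would also admit /f, p, ɸ/; [+voice] alone would also admit /ʎ, ð, z, ɖ, …/ — and no other single listed feature has exactly this extension, so two is the minimum.

[+voice, +lab]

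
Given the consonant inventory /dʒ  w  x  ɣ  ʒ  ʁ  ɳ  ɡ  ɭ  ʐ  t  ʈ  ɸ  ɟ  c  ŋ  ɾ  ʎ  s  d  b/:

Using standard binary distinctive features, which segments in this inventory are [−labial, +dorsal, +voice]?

Eliminate segments failing any feature: /dʒ, ʒ, ɳ, ɭ, ʐ, t, ʈ, ɾ, s, d/ are [−dorsal]; /w, ɸ, b/ are [+labial]; /x, c/ are [−voice]. The remaining /ɣ, ʁ, ɡ, ɟ, ŋ, ʎ/ satisfy [−labial], [+dorsal], [+voice].

ɣ, ʁ, ɡ, ɟ, ŋ, ʎ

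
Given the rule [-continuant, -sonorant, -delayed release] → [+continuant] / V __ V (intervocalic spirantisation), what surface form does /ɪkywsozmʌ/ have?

The only segment in the rule's environment that also matches [-continuant, -sonorant, -delayed release] is /k/. Applying [+continuant] turns the voiceless velar stop into /x/ (voiceless velar fricative), giving [ɪxywsozmʌ].

[ɪxywsozmʌ]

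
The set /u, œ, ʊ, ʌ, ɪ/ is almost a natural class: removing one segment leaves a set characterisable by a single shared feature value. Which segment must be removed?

u

/ʌ, ɪ, ʊ, œ/ are all [−tense], but /u/ (high back rounded tense vowel) is [+tense]. No other single segment can be removed to leave a set sharing one feature value that the removed segment lacks, so /u/ is the odd one out.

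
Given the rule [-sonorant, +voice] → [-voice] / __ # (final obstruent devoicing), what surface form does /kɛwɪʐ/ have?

The only segment in the rule's environment that also matches [-sonorant, +voice] is /ʐ/. Applying [-voice] turns the voiced retroflex fricative into /ʂ/ (voiceless retroflex fricative), giving [kɛwɪʂ].

[kɛwɪʂ]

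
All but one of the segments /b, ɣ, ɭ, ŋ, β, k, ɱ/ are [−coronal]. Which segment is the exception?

ɭ

/ɭ/ is the retroflex lateral approximant, which is [+coronal]; the rest — /k, ŋ, ɣ, b, β, ɱ/ — are [−coronal].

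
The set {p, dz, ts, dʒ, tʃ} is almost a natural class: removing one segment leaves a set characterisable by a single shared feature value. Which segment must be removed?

The remaining segments after removing /p/ share [+delayed release]; /p/ (voiceless bilabial stop) is [-delayed release]. For every other candidate removal, the leftover set fails to share any single feature value that the removed segment lacks.

p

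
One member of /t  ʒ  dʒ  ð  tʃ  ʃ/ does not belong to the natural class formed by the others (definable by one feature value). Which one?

The remaining segments after removing /t/ share [+distributed]; /t/ (voiceless alveolar stop) is [−distributed]. For every other candidate removal, the leftover set fails to share any single feature value that the removed segment lacks.

t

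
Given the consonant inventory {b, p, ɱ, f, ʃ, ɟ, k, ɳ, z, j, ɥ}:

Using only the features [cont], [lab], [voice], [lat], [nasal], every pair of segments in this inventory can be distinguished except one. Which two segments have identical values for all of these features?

On the given features, /j/ and /z/ have an identical profile: [+continuant], [-labial], [+voice], [-lateral], [-nasal]. No other two segments in the inventory coincide on all 5 features. (They do differ in [sonorant], [strident] and [dorsal], which are not among the given features.)

j, z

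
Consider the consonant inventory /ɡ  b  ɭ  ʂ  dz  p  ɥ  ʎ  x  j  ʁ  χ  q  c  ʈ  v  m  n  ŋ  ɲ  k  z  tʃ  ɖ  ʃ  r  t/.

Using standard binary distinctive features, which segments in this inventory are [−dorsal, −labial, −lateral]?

ʂ, dz, ʈ, n, z, tʃ, ɖ, ʃ, r, t

Checking each segment against [−dorsal], [−labial], [−lateral]: /ʂ/ (voiceless retroflex fricative), /dz/ (voiced alveolar affricate), /ʈ/ (voiceless retroflex stop), /n/ (alveolar nasal), /z/ (voiced alveolar fricative), /tʃ/ (voiceless postalveolar affricate), among others, satisfy every feature; every other segment in the inventory fails at least one.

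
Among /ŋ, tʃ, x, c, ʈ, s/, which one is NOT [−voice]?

/ŋ/ is the velar nasal, which is [+voice]; the rest — /tʃ, s, ʈ, x, c/ — are [−voice].

ŋ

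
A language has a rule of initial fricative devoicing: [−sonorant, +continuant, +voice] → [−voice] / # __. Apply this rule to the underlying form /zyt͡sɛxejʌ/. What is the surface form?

/z/ satisfies [−sonorant, +continuant, +voice] and sits in # __. The [−voice] counterpart of the voiced alveolar fricative is /s/. Other segments in /zyt͡sɛxejʌ/ either fail the structural description or are not in the environment, so the surface form is [syt͡sɛxejʌ].

[syt͡sɛxejʌ]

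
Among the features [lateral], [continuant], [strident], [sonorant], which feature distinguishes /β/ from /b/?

/β/ is the voiced bilabial fricative and /b/ is the voiced bilabial stop. Both are [-lateral], [-strident], [-sonorant]. /β/ is [+continuant] while /b/ is [-continuant], so the distinguishing feature is [continuant].

[continuant]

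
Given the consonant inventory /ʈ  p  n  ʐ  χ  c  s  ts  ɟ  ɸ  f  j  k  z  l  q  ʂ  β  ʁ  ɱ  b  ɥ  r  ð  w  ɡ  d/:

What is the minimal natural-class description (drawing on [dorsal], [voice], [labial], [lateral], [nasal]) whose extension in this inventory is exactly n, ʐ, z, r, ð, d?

[+voice, −lateral, −labial, −dorsal]

The class [+voice], [−lateral], [−labial], [−dorsal] has exactly /n, ʐ, z, r, ð, d/ as its extension in this inventory. No smaller conjunction from the listed features achieves this: [−lateral, −labial, −dorsal] alone would also admit /ʈ, s, ts, ʂ/; [+voice, −labial, −dorsal] alone would also admit /l/; [+voice, −lateral, −dorsal] alone would also admit /β, ɱ, b/; [+voice, −lateral, −labial] alone would also admit /ɟ, j, ʁ, ɡ/; and checking the remaining three-feature bundles turns up none with this extension.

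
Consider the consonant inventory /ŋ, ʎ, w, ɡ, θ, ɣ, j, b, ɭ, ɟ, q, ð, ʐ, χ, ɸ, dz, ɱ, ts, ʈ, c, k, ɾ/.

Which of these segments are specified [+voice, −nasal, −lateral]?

w, ɡ, ɣ, j, b, ɟ, ð, ʐ, dz, ɾ

Checking each segment against [+voice], [−nasal], [−lateral]: /w/ (labial-velar glide), /ɡ/ (voiced velar stop), /ɣ/ (voiced velar fricative), /j/ (palatal glide), /b/ (voiced bilabial stop), /ɟ/ (voiced palatal stop), among others, satisfy every feature; every other segment in the inventory fails at least one.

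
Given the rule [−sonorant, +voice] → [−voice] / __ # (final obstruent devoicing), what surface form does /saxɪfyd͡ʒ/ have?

The only segment in the rule's environment that also matches [−sonorant, +voice] is /d͡ʒ/. Applying [−voice] turns the voiced postalveolar affricate into /t͡ʃ/ (voiceless postalveolar affricate), giving [saxɪfyt͡ʃ].

[saxɪfyt͡ʃ]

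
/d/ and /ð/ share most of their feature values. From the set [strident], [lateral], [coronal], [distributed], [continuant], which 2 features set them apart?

[continuant], [distributed]

/d/ (voiced alveolar stop) and /ð/ (voiced dental fricative) agree on [-strident], [-lateral], [+coronal]. They differ on [continuant] (/d/ [-], /ð/ [+]), [distributed] (/d/ [-], /ð/ [+]).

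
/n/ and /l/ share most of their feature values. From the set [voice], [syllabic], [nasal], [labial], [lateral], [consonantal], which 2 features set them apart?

/n/ (alveolar nasal) and /l/ (alveolar lateral approximant) agree on [+voice], [-syllabic], [-labial], [+consonantal]. They differ on [nasal] (/n/ [+], /l/ [-]), [lateral] (/n/ [-], /l/ [+]).

[nasal], [lateral]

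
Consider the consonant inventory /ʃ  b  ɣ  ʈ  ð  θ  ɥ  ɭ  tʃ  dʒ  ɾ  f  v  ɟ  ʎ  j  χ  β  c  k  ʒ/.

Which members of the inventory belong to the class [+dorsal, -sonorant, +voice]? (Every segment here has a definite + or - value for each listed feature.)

First, the [+dorsal] segments are /ɣ, ɥ, ɟ, ʎ, j, χ, c, k/.
Of those, [-sonorant] gives /ɣ, ɟ, χ, c, k/.
Among these, [+voice] leaves /ɣ, ɟ/.

ɣ, ɟ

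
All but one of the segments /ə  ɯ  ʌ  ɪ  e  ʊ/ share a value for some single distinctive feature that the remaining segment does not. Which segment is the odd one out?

ʊ

/ɪ, ʌ, ə, e, ɯ/ are all [-round], but /ʊ/ (high back rounded lax vowel) is [+round]. No other single segment can be removed to leave a set sharing one feature value that the removed segment lacks, so /ʊ/ is the odd one out.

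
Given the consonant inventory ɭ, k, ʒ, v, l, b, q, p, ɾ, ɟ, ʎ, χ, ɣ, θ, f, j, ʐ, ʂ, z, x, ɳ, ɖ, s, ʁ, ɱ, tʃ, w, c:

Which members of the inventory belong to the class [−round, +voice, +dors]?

First, the [−round] segments are /ɭ, k, ʒ, v, l, b, q, p, ɾ, ɟ, ʎ, χ, ɣ, θ, f, j, ʐ, ʂ, z, x, ɳ, ɖ, s, ʁ, ɱ, tʃ, c/.
Intersecting with [+voice] gives /ɭ, ʒ, v, l, b, ɾ, ɟ, ʎ, ɣ, j, ʐ, z, ɳ, ɖ, ʁ, ɱ/.
Then [+dorsal] leaves /ɟ, ʎ, ɣ, j, ʁ/.

ɟ, ʎ, ɣ, j, ʁ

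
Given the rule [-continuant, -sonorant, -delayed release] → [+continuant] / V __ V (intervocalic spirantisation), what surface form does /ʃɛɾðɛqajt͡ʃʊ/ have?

The only segment in the rule's environment that also matches [-continuant, -sonorant, -delayed release] is /q/. Applying [+continuant] turns the voiceless uvular stop into /χ/ (voiceless uvular fricative), giving [ʃɛɾðɛχajt͡ʃʊ].

[ʃɛɾðɛχajt͡ʃʊ]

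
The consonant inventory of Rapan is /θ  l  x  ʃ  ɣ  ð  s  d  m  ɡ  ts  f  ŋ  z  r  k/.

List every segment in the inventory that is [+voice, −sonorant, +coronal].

ð, d, z

Eliminate segments failing any feature: /θ, x, ʃ, s, ts, f, k/ are [−voice]; /l, m, ŋ, r/ are [+sonorant]; /ɣ, ɡ/ are [−coronal]. The remaining /ð, d, z/ satisfy [+voice], [−sonorant], [+coronal].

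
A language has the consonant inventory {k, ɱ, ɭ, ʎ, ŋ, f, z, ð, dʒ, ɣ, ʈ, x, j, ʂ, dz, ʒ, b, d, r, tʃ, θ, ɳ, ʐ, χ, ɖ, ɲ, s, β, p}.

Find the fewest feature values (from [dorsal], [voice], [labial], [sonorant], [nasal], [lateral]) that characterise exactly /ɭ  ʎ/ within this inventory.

/ɭ, ʎ/ are exactly the [+lateral] segments in the inventory, so a single feature suffices.

[+lateral]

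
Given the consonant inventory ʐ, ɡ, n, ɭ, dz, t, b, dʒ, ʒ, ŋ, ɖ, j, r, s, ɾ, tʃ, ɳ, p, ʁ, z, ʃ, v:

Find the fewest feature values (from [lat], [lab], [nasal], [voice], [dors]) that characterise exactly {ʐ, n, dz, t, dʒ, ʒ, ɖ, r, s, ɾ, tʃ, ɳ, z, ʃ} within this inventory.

/ʐ, n, dz, t, dʒ, ʒ, ɖ, r, s, ɾ, tʃ, ɳ, z, ʃ/ are all [−lateral], [−labial], [−dorsal], and no other segment in the inventory matches all three values. Dropping any one of them over-generates: [−labial, −dorsal] alone would also admit /ɭ/; [−lateral, −dorsal] alone would also admit /b, p, v/; [−lateral, −labial] alone would also admit /ɡ, ŋ, j, ʁ/. No other combination of two listed features picks out exactly this set either, so fewer than three features will not do.

[−lat, −lab, −dors]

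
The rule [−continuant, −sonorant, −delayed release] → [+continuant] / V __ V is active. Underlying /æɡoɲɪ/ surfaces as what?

The only segment in the rule's environment that also matches [−continuant, −sonorant, −delayed release] is /ɡ/. Applying [+continuant] turns the voiced velar stop into /ɣ/ (voiced velar fricative), giving [æɣoɲɪ].

[æɣoɲɪ]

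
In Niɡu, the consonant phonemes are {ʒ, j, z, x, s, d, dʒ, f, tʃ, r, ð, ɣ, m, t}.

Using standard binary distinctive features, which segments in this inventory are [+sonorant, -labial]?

Checking each segment against [+sonorant], [-labial]: /j/ (palatal glide), /r/ (alveolar trill) satisfy every feature; every other segment in the inventory fails at least one.

j, r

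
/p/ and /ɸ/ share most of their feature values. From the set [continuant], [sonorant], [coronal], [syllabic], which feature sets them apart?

[continuant]

/p/ is the voiceless bilabial stop and /ɸ/ is the voiceless bilabial fricative. Both are [-sonorant], [-coronal], [-syllabic]. /p/ is [-continuant] while /ɸ/ is [+continuant], so the distinguishing feature is [continuant].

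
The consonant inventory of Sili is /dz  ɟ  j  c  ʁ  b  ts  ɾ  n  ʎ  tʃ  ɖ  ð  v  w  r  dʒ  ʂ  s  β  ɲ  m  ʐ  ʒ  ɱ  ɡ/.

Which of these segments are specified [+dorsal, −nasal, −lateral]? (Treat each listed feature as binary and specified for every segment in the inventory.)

Eliminate segments failing any feature: /dz, b, ts, ɾ, n, tʃ, ɖ, ð, v, r, dʒ, ʂ, s, β, m, ʐ, ʒ, ɱ/ are [−dorsal]; /ʎ/ is [+lateral]; /ɲ/ is [+nasal]. The remaining /ɟ, j, c, ʁ, w, ɡ/ satisfy [+dorsal], [−nasal], [−lateral].

ɟ, j, c, ʁ, w, ɡ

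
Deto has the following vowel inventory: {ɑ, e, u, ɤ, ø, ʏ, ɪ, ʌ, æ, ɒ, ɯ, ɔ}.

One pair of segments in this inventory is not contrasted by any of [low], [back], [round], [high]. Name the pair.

/ɤ/ (mid back unrounded tense vowel) and /ʌ/ (mid back unrounded lax vowel) are both [-low], [+back], [-round], [-high], so none of the listed features separates them. (They do differ in [tense], which is not among the given features.) Every other pair in the inventory differs on at least one listed feature.

ɤ, ʌ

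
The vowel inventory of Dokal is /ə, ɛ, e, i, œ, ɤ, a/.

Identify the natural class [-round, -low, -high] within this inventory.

ə, ɛ, e, ɤ

Checking each segment against [-round], [-low], [-high]: /ə/ (mid central vowel (schwa)), /ɛ/ (mid front unrounded lax vowel), /e/ (mid front unrounded tense vowel), /ɤ/ (mid back unrounded tense vowel) satisfy every feature; every other segment in the inventory fails at least one.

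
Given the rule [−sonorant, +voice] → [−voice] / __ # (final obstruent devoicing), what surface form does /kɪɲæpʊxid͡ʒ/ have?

The only segment in the rule's environment that also matches [−sonorant, +voice] is /d͡ʒ/. Applying [−voice] turns the voiced postalveolar affricate into /t͡ʃ/ (voiceless postalveolar affricate), giving [kɪɲæpʊxit͡ʃ].

[kɪɲæpʊxit͡ʃ]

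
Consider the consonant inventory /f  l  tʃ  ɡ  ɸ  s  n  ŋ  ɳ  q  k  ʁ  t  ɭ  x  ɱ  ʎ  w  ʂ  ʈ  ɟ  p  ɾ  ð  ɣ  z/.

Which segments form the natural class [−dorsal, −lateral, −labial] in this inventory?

Eliminate segments failing any feature: /f, ɸ, ɱ, p/ are [+labial]; /l, ɭ/ are [+lateral]; /ɡ, ŋ, q, k, ʁ, x, ʎ, w, ɟ, ɣ/ are [+dorsal]. The remaining /tʃ, s, n, ɳ, t, ʂ, ʈ, ɾ, ð, z/ satisfy [−dorsal], [−lateral], [−labial].

tʃ, s, n, ɳ, t, ʂ, ʈ, ɾ, ð, z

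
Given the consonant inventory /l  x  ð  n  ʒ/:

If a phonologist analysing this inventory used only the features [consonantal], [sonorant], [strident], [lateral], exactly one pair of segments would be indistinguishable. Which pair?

ð, x

On the given features, /ð/ and /x/ have an identical profile: [+consonantal], [−sonorant], [−strident], [−lateral]. No other two segments in the inventory coincide on all 4 features. (They do differ in [voice], [coronal] and [dorsal], which are not among the given features.)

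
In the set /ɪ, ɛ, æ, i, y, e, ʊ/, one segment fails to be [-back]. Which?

ʊ

Every segment except /ʊ/ is [-back]. /ʊ/ (high back rounded lax vowel) is [+back], so it is the exception.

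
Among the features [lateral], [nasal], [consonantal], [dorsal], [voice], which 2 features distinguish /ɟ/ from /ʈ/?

/ɟ/ (voiced palatal stop) and /ʈ/ (voiceless retroflex stop) agree on [−lateral], [−nasal], [+consonantal]. They differ on [voice] (/ɟ/ [+], /ʈ/ [−]), [dorsal] (/ɟ/ [+], /ʈ/ [−]).

[voice], [dorsal]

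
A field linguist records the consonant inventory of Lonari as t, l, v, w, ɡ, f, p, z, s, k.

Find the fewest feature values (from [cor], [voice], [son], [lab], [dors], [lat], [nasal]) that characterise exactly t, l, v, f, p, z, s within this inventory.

[−dors]

The target set is precisely the extension of [−dorsal] in this inventory.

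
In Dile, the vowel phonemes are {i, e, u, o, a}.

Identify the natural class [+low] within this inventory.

The feature [low] marks segments produced with the tongue body lowered. In this inventory /a/ has that property, so it is [+low]; /i, e, u, o/ are [−low].

a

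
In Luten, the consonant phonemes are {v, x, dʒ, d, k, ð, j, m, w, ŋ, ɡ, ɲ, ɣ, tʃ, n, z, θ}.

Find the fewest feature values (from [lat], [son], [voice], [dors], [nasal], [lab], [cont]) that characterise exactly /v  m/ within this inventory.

Every target segment is [+labial], [−dorsal]; each remaining inventory member fails at least one of these. Each conjunct is needed — [−dorsal] alone would also admit /dʒ, d, ð, tʃ, …/; [+labial] alone would also admit /w/ — and no other single listed feature has exactly this extension, so two is the minimum.

[+lab, −dors]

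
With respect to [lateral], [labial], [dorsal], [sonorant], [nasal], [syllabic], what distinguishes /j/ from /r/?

[dorsal]

The two segments share [−lateral], [−labial], [+sonorant], [−nasal], [−syllabic]. The only feature from the list on which they differ: /j/ is [+dorsal] while /r/ is [−dorsal].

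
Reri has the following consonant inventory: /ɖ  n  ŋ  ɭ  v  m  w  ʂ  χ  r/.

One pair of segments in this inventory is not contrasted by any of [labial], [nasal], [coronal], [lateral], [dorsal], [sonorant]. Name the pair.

ɖ, ʂ

On the given features, /ɖ/ and /ʂ/ have an identical profile: [−labial], [−nasal], [+coronal], [−lateral], [−dorsal], [−sonorant]. No other two segments in the inventory coincide on all 6 features. (They do differ in [voice], [continuant] and [strident], which are not among the given features.)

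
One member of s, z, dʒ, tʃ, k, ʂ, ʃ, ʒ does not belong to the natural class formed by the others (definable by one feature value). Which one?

/z, s, ʃ, ʒ, dʒ, ʂ, tʃ/ are all [+strident], but /k/ (voiceless velar stop) is [−strident]. No other single segment can be removed to leave a set sharing one feature value that the removed segment lacks, so /k/ is the odd one out.

k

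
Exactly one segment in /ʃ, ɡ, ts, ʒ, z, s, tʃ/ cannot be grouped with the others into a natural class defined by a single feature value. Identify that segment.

/ʒ, ts, tʃ, z, ʃ, s/ are all [+strident], but /ɡ/ (voiced velar stop) is [−strident]. No other single segment can be removed to leave a set sharing one feature value that the removed segment lacks, so /ɡ/ is the odd one out.

ɡ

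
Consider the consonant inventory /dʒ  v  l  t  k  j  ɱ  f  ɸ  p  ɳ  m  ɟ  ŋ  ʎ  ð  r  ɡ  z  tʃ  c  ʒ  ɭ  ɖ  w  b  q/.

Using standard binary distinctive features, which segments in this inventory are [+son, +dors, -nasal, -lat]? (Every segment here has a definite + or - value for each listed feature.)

The [+sonorant] segments are /l, j, ɱ, ɳ, m, ŋ, ʎ, r, ɭ, w/.
Intersecting with [+dorsal] gives /j, ŋ, ʎ, w/.
Among these, [-nasal] gives /j, ʎ, w/.
Of those, [-lateral] leaves /j, w/.

j, w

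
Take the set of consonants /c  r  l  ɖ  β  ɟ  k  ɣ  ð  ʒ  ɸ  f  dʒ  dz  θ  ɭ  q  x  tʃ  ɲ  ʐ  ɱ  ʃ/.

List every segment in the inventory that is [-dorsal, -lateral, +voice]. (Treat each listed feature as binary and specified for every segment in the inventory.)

r, ɖ, β, ð, ʒ, dʒ, dz, ʐ, ɱ

The [-dorsal] segments are /r, l, ɖ, β, ð, ʒ, ɸ, f, dʒ, dz, θ, ɭ, tʃ, ʐ, ɱ, ʃ/.
Of those, [-lateral] gives /r, ɖ, β, ð, ʒ, ɸ, f, dʒ, dz, θ, tʃ, ʐ, ɱ, ʃ/.
Within that set, [+voice] leaves /r, ɖ, β, ð, ʒ, dʒ, dz, ʐ, ɱ/.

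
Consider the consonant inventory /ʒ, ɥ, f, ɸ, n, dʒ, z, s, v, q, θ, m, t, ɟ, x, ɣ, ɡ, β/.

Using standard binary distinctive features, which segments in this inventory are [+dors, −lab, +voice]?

ɟ, ɣ, ɡ

Checking each segment against [+dorsal], [−labial], [+voice]: /ɟ/ (voiced palatal stop), /ɣ/ (voiced velar fricative), /ɡ/ (voiced velar stop) satisfy every feature; every other segment in the inventory fails at least one.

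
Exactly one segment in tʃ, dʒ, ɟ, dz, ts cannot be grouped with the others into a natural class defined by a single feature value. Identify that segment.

ɟ

The remaining segments after removing /ɟ/ share [+delayed release]; /ɟ/ (voiced palatal stop) is [-delayed release]. For every other candidate removal, the leftover set fails to share any single feature value that the removed segment lacks.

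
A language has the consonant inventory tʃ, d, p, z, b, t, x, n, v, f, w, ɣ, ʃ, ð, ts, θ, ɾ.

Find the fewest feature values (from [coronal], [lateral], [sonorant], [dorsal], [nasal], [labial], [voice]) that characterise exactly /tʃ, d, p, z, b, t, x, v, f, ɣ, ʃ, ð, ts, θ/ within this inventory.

The target set is precisely the extension of [-sonorant] in this inventory.

[-sonorant]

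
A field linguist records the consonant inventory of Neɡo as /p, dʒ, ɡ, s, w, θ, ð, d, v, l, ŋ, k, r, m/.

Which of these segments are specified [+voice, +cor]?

dʒ, ð, d, l, r

Eliminate segments failing any feature: /p, s, θ, k/ are [−voice]; /ɡ, w, v, ŋ, m/ are [−coronal]. The remaining /dʒ, ð, d, l, r/ satisfy [+voice], [+coronal].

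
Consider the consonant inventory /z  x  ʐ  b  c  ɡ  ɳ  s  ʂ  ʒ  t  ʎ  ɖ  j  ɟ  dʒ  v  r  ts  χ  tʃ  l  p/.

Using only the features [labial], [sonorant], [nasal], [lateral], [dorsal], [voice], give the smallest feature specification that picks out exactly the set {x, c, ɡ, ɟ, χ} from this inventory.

Every target segment is [−sonorant], [+dorsal]; each remaining inventory member fails at least one of these. Each conjunct is needed — [+dorsal] alone would also admit /ʎ, j/; [−sonorant] alone would also admit /z, ʐ, b, s, …/ — and no other single listed feature has exactly this extension, so two is the minimum.

[−sonorant, +dorsal]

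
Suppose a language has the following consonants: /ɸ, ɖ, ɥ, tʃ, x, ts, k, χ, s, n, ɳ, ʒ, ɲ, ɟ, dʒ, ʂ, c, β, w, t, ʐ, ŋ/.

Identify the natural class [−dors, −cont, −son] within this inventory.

ɖ, tʃ, ts, dʒ, t

Eliminate segments failing any feature: /ɸ, s, ʒ, ʂ, β, ʐ/ are [+continuant]; /ɥ, x, k, χ, ɲ, ɟ, c, w, ŋ/ are [+dorsal]; /n, ɳ/ are [+sonorant]. The remaining /ɖ, tʃ, ts, dʒ, t/ satisfy [−dorsal], [−continuant], [−sonorant].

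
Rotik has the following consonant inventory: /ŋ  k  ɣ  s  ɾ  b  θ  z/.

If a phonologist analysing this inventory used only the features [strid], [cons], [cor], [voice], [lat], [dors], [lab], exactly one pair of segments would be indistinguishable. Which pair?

ɣ, ŋ

On the given features, /ɣ/ and /ŋ/ have an identical profile: [-strident], [+consonantal], [-coronal], [+voice], [-lateral], [+dorsal], [-labial]. No other two segments in the inventory coincide on all 7 features. (They do differ in [sonorant], [nasal] and [continuant], which are not among the given features.)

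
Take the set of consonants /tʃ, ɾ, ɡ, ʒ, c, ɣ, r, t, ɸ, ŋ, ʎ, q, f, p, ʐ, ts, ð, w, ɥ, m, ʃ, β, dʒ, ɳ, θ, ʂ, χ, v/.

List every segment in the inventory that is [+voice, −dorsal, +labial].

Checking each segment against [+voice], [−dorsal], [+labial]: /m/ (bilabial nasal), /β/ (voiced bilabial fricative), /v/ (voiced labiodental fricative) satisfy every feature; every other segment in the inventory fails at least one.

m, β, v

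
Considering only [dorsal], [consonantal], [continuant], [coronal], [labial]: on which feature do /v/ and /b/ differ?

The two segments share [−dorsal], [+consonantal], [−coronal], [+labial]. The only feature from the list on which they differ: /v/ is [+continuant] while /b/ is [−continuant].

[continuant]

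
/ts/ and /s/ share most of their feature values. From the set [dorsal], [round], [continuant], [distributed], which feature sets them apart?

[continuant]

The two segments share [−dorsal], [−round], [−distributed]. The only feature from the list on which they differ: /ts/ is [−continuant] while /s/ is [+continuant].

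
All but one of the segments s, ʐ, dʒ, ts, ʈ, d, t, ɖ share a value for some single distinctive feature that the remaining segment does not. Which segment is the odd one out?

[distributed] groups all but one: /ts, d, ʐ, t, s, ʈ, ɖ/ share [−distributed] while /dʒ/ (voiced postalveolar affricate) alone is [+distributed]. Removing any other segment would not leave a single-feature class that excludes it.

dʒ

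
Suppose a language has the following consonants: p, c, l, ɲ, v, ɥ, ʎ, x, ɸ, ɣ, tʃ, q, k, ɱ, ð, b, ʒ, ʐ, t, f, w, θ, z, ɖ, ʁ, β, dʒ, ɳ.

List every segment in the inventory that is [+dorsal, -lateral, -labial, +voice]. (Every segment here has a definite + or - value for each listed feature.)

Checking each segment against [+dorsal], [-lateral], [-labial], [+voice]: /ɲ/ (palatal nasal), /ɣ/ (voiced velar fricative), /ʁ/ (voiced uvular fricative) satisfy every feature; every other segment in the inventory fails at least one.

ɲ, ɣ, ʁ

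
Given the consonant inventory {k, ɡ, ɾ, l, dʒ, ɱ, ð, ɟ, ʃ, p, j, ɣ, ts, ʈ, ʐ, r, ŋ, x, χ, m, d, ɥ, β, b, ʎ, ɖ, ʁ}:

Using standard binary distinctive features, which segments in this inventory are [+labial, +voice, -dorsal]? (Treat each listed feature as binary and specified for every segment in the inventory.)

ɱ, m, β, b

Checking each segment against [+labial], [+voice], [-dorsal]: /ɱ/ (labiodental nasal), /m/ (bilabial nasal), /β/ (voiced bilabial fricative), /b/ (voiced bilabial stop) satisfy every feature; every other segment in the inventory fails at least one.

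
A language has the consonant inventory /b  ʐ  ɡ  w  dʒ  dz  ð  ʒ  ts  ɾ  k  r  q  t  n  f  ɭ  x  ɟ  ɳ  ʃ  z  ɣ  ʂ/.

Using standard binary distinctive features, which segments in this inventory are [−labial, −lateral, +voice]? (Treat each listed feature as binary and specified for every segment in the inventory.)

Checking each segment against [−labial], [−lateral], [+voice]: /ʐ/ (voiced retroflex fricative), /ɡ/ (voiced velar stop), /dʒ/ (voiced postalveolar affricate), /dz/ (voiced alveolar affricate), /ð/ (voiced dental fricative), /ʒ/ (voiced postalveolar fricative), among others, satisfy every feature; every other segment in the inventory fails at least one.

ʐ, ɡ, dʒ, dz, ð, ʒ, ɾ, r, n, ɟ, ɳ, z, ɣ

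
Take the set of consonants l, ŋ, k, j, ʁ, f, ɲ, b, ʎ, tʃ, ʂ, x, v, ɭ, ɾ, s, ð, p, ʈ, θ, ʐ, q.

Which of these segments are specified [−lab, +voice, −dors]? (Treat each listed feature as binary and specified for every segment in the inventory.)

l, ɭ, ɾ, ð, ʐ

Eliminate segments failing any feature: /ŋ, j, ʁ, ɲ, ʎ/ are [+dorsal]; /k, tʃ, ʂ, x, s, ʈ, θ, q/ are [−voice]; /f, b, v, p/ are [+labial]. The remaining /l, ɭ, ɾ, ð, ʐ/ satisfy [−labial], [+voice], [−dorsal].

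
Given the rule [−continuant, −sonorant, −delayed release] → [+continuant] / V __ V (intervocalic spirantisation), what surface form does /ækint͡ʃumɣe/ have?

[æxint͡ʃumɣe]

/k/ satisfies [−continuant, −sonorant, −delayed release] and sits in V __ V. The [+continuant] counterpart of the voiceless velar stop is /x/. Other segments in /ækint͡ʃumɣe/ either fail the structural description or are not in the environment, so the surface form is [æxint͡ʃumɣe].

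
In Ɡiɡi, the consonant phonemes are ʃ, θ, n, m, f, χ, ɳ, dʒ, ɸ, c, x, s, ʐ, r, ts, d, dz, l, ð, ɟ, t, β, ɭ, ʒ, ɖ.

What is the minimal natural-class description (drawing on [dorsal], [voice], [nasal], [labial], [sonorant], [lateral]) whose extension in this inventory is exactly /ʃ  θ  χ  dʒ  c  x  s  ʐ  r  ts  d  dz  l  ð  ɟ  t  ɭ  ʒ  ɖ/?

/ʃ, θ, χ, dʒ, c, x, s, ʐ, r, ts, d, dz, l, ð, ɟ, t, ɭ, ʒ, ɖ/ are all [−nasal], [−labial], and no other segment in the inventory matches both values. Dropping any one of them over-generates: [−labial] alone would also admit /n, ɳ/; [−nasal] alone would also admit /f, ɸ, β/. No other single listed feature picks out exactly this set either, so fewer than two features will not do.

[−nasal, −labial]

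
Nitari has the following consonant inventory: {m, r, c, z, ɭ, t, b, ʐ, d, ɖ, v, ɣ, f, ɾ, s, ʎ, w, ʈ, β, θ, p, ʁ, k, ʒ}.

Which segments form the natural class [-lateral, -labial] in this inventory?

Eliminate segments failing any feature: /m, b, v, f, w, β, p/ are [+labial]; /ɭ, ʎ/ are [+lateral]. The remaining /r, c, z, t, ʐ, d, ɖ, ɣ, ɾ, s, ʈ, θ, ʁ, k, ʒ/ satisfy [-lateral], [-labial].

r, c, z, t, ʐ, d, ɖ, ɣ, ɾ, s, ʈ, θ, ʁ, k, ʒ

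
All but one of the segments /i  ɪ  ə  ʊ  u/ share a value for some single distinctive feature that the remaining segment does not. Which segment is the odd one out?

ə

/ʊ, ɪ, u, i/ are all [+high], but /ə/ (mid central vowel (schwa)) is [-high]. No other single segment can be removed to leave a set sharing one feature value that the removed segment lacks, so /ə/ is the odd one out.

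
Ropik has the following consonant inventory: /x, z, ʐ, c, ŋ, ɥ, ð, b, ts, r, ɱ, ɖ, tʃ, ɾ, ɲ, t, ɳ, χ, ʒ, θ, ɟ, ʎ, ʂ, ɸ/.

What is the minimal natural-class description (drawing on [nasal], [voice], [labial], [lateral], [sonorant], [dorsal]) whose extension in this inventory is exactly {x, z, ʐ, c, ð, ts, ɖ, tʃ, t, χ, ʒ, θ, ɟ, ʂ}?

[-sonorant, -labial]

The class [-sonorant], [-labial] has exactly /x, z, ʐ, c, ð, ts, ɖ, tʃ, t, χ, ʒ, θ, ɟ, ʂ/ as its extension in this inventory. No smaller conjunction from the listed features achieves this: [-labial] alone would also admit /ŋ, r, ɾ, ɲ, …/; [-sonorant] alone would also admit /b, ɸ/; and checking the remaining single features turns up none with this extension.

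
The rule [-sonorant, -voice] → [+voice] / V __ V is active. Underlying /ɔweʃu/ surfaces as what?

/ʃ/ satisfies [-sonorant, -voice] and sits in V __ V. The [+voice] counterpart of the voiceless postalveolar fricative is /ʒ/. Other segments in /ɔweʃu/ either fail the structural description or are not in the environment, so the surface form is [ɔweʒu].

[ɔweʒu]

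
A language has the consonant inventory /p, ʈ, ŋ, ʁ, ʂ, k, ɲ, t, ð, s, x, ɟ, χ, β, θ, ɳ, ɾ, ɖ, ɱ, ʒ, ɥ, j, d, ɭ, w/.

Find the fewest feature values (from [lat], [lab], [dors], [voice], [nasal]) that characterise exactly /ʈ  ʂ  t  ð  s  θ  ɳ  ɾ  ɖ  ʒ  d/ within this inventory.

[−lat, −lab, −dors]

/ʈ, ʂ, t, ð, s, θ, ɳ, ɾ, ɖ, ʒ, d/ are all [−lateral], [−labial], [−dorsal], and no other segment in the inventory matches all three values. Dropping any one of them over-generates: [−labial, −dorsal] alone would also admit /ɭ/; [−lateral, −dorsal] alone would also admit /p, β, ɱ/; [−lateral, −labial] alone would also admit /ŋ, ʁ, k, ɲ, …/. No other combination of two listed features picks out exactly this set either, so fewer than three features will not do.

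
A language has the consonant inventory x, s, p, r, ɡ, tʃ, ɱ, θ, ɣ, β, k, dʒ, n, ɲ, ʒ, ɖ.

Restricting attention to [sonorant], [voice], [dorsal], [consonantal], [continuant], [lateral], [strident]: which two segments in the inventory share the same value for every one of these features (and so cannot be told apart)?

n, ɱ

Both /n/ and /ɱ/ are [+sonorant], [+voice], [−dorsal], [+consonantal], [−continuant], [−lateral], [−strident]. Since the list omits [labial] and [coronal] — which do distinguish the alveolar nasal from the labiodental nasal — this pair collapses; all other pairs remain distinct.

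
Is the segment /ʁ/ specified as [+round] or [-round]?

[-round]

/ʁ/ is the voiced uvular fricative, hence [-round].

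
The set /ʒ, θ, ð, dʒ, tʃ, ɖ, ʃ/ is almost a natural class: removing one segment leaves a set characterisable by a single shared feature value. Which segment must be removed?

[distributed] groups all but one: /tʃ, dʒ, ʒ, θ, ð, ʃ/ share [+distributed] while /ɖ/ (voiced retroflex stop) alone is [−distributed]. Removing any other segment would not leave a single-feature class that excludes it.

ɖ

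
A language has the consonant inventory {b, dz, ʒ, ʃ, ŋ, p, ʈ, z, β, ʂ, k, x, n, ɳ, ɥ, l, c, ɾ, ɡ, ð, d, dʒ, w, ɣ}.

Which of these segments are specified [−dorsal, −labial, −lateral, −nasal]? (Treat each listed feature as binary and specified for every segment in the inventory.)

dz, ʒ, ʃ, ʈ, z, ʂ, ɾ, ð, d, dʒ

Checking each segment against [−dorsal], [−labial], [−lateral], [−nasal]: /dz/ (voiced alveolar affricate), /ʒ/ (voiced postalveolar fricative), /ʃ/ (voiceless postalveolar fricative), /ʈ/ (voiceless retroflex stop), /z/ (voiced alveolar fricative), /ʂ/ (voiceless retroflex fricative), among others, satisfy every feature; every other segment in the inventory fails at least one.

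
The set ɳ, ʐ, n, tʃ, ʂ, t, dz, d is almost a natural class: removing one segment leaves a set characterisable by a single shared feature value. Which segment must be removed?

The remaining segments after removing /tʃ/ share [−distributed]; /tʃ/ (voiceless postalveolar affricate) is [+distributed]. For every other candidate removal, the leftover set fails to share any single feature value that the removed segment lacks.

tʃ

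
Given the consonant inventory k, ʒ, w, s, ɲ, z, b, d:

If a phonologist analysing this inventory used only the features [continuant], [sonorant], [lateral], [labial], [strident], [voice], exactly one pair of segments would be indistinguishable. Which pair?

/ʒ/ (voiced postalveolar fricative) and /z/ (voiced alveolar fricative) are both [+continuant], [−sonorant], [−lateral], [−labial], [+strident], [+voice], so none of the listed features separates them. (They do differ in [anterior] and [distributed], which are not among the given features.) Every other pair in the inventory differs on at least one listed feature.

ʒ, z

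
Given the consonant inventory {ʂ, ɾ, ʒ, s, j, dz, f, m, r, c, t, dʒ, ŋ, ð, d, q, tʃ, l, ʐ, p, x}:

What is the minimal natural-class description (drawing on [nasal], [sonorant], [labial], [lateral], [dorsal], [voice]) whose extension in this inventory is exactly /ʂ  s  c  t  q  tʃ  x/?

[-voice, -labial]

The class [-voice], [-labial] has exactly /ʂ, s, c, t, q, tʃ, x/ as its extension in this inventory. No smaller conjunction from the listed features achieves this: [-labial] alone would also admit /ɾ, ʒ, j, dz, …/; [-voice] alone would also admit /f, p/; and checking the remaining single features turns up none with this extension.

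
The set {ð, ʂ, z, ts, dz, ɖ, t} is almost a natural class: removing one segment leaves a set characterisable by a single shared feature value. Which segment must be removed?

/ɖ, ts, z, dz, ʂ, t/ are all [−distributed], but /ð/ (voiced dental fricative) is [+distributed]. No other single segment can be removed to leave a set sharing one feature value that the removed segment lacks, so /ð/ is the odd one out.

ð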